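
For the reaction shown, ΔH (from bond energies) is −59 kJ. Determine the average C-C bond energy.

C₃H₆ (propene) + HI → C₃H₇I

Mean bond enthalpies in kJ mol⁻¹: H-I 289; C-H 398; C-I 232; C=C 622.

D(C-C) ≈ 340 kJ/mol

Let D be the C-C bond energy.
Σ(broken) = 1×D + 6×398 + 1×622 + 1×289 = 3299 + D
Σ(formed) = 2×D + 7×398 + 1×232 = 3018 + 2D
ΔH = Σ(broken) − Σ(formed) = (3299 + D) − (3018 + 2D) = +281 − D
Setting this equal to −59 kJ gives D = 340 kJ/mol.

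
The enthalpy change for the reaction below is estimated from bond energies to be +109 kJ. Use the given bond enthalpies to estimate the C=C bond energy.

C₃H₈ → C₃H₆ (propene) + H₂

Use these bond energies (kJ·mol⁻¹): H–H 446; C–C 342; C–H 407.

Let D be the C=C bond energy.
Σ(broken) = 2×342 + 8×407 = 3940
Σ(formed) = 1×342 + 6×407 + 1×D + 1×446 = 3230 + D
ΔH = Σ(broken) − Σ(formed) = (3940) − (3230 + D) = +710 − D
Setting this equal to +109 kJ gives D = 601 kJ/mol.

D(C=C) ≈ 601 kJ/mol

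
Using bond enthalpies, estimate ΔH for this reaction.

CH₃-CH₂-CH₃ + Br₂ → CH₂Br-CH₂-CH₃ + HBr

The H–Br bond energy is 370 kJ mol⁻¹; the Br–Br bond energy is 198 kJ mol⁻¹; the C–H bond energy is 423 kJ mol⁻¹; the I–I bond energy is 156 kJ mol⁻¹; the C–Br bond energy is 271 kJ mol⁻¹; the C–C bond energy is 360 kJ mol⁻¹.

ΔH ≈ −20 kJ

Bonds broken (reactants):
  Br–Br: 1 × 198 = 198
  C–C: 2 × 360 = 720
  C–H: 8 × 423 = 3384
  Σ(broken) = 4302 kJ
Bonds formed (products):
  C–Br: 1 × 271 = 271
  C–C: 2 × 360 = 720
  C–H: 7 × 423 = 2961
  H–Br: 1 × 370 = 370
  Σ(formed) = 4322 kJ
ΔH = Σ(broken) − Σ(formed) = 4302 − 4322 = −20 kJ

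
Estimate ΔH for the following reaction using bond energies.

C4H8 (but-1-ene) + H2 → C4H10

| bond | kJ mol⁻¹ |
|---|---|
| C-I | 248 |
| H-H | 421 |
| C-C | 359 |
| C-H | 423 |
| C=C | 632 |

Bonds broken (reactants):
  C-C: 2 × 359 = 718
  C-H: 8 × 423 = 3384
  C=C: 1 × 632 = 632
  H-H: 1 × 421 = 421
  Σ(broken) = 5155 kJ
Bonds formed (products):
  C-C: 3 × 359 = 1077
  C-H: 10 × 423 = 4230
  Σ(formed) = 5307 kJ
ΔH = Σ(broken) − Σ(formed) = 5155 − 5307 = −152 kJ

ΔH ≈ −152 kJ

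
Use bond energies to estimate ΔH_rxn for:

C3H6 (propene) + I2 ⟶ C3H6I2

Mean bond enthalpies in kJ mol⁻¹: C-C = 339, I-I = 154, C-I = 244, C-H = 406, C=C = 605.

ΔH ≈ −68 kJ

Bonds broken (reactants):
  C-C: 1 × 339 = 339
  C-H: 6 × 406 = 2436
  C=C: 1 × 605 = 605
  I-I: 1 × 154 = 154
  Σ(broken) = 3534 kJ
Bonds formed (products):
  C-C: 2 × 339 = 678
  C-H: 6 × 406 = 2436
  C-I: 2 × 244 = 488
  Σ(formed) = 3602 kJ
ΔH = Σ(broken) − Σ(formed) = 3534 − 3602 = −68 kJ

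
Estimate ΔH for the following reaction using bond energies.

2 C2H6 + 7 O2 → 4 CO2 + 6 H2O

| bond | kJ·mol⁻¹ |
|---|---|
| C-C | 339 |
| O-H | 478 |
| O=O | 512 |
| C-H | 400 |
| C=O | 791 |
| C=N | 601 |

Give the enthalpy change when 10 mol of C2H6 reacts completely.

Bonds broken (reactants):
  C-C: 2 × 339 = 678
  C-H: 12 × 400 = 4800
  O=O: 7 × 512 = 3584
  Σ(broken) = 9062 kJ
Bonds formed (products):
  C=O: 8 × 791 = 6328
  O-H: 12 × 478 = 5736
  Σ(formed) = 12064 kJ
ΔH = Σ(broken) − Σ(formed) = 9062 − 12064 = −3002 kJ
For 5× the reaction as written: 5 × (−3002) = −15010 kJ

ΔH = −15010 kJ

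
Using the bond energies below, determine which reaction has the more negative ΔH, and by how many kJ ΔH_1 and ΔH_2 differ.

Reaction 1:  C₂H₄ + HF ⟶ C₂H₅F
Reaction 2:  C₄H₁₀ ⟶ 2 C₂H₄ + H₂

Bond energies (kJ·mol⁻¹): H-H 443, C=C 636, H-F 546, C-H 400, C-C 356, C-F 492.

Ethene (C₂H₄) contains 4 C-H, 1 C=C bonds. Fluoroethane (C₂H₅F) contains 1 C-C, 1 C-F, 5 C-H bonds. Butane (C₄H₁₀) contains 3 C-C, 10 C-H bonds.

Reaction 1:
  Bonds broken (reactants):
    C-H: 4 × 400 = 1600
    C=C: 1 × 636 = 636
    H-F: 1 × 546 = 546
    Σ(broken) = 2782 kJ
  Bonds formed (products):
    C-C: 1 × 356 = 356
    C-F: 1 × 492 = 492
    C-H: 5 × 400 = 2000
    Σ(formed) = 2848 kJ
  ΔH_1 = 2782 − 2848 = −66 kJ
Reaction 2:
  Bonds broken (reactants):
    C-C: 3 × 356 = 1068
    C-H: 10 × 400 = 4000
    Σ(broken) = 5068 kJ
  Bonds formed (products):
    C-H: 8 × 400 = 3200
    C=C: 2 × 636 = 1272
    H-H: 1 × 443 = 443
    Σ(formed) = 4915 kJ
  ΔH_2 = 5068 − 4915 = +153 kJ
ΔH_1 − ΔH_2 = −219 kJ, so reaction 1 has the more negative ΔH; |ΔH_1 − ΔH_2| = 219 kJ.

Reaction 1, by 219 kJ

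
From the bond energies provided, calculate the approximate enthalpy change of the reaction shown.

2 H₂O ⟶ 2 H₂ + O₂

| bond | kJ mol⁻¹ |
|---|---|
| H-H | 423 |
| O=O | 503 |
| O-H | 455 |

Bonds broken (reactants):
  O-H: 4 × 455 = 1820
  Σ(broken) = 1820 kJ
Bonds formed (products):
  H-H: 2 × 423 = 846
  O=O: 1 × 503 = 503
  Σ(formed) = 1349 kJ
ΔH = Σ(broken) − Σ(formed) = 1820 − 1349 = +471 kJ

ΔH ≈ +471 kJ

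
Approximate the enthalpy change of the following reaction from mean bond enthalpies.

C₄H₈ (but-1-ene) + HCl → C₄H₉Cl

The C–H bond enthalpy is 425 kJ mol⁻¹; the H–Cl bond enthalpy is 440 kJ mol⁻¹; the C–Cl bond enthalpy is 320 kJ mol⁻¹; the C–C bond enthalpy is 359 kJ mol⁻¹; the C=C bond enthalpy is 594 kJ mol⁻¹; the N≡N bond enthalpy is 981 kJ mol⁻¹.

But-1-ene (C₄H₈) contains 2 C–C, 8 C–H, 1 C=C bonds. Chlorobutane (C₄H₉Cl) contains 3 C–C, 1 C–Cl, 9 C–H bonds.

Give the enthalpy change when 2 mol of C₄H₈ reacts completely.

Bonds broken (reactants):
  C–C: 2 × 359 = 718
  C–H: 8 × 425 = 3400
  C=C: 1 × 594 = 594
  H–Cl: 1 × 440 = 440
  Σ(broken) = 5152 kJ
Bonds formed (products):
  C–C: 3 × 359 = 1077
  C–Cl: 1 × 320 = 320
  C–H: 9 × 425 = 3825
  Σ(formed) = 5222 kJ
ΔH = Σ(broken) − Σ(formed) = 5152 − 5222 = −70 kJ
For 2× the reaction as written: 2 × (−70) = −140 kJ

ΔH = −140 kJ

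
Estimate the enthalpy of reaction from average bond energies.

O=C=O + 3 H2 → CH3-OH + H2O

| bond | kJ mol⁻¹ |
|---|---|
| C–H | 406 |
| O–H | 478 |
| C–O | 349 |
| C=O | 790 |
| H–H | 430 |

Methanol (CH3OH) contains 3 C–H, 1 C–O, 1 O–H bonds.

ΔH ≈ −131 kJ

Bonds broken (reactants):
  C=O: 2 × 790 = 1580
  H–H: 3 × 430 = 1290
  Σ(broken) = 2870 kJ
Bonds formed (products):
  C–H: 3 × 406 = 1218
  C–O: 1 × 349 = 349
  O–H: 3 × 478 = 1434
  Σ(formed) = 3001 kJ
ΔH = Σ(broken) − Σ(formed) = 2870 − 3001 = −131 kJ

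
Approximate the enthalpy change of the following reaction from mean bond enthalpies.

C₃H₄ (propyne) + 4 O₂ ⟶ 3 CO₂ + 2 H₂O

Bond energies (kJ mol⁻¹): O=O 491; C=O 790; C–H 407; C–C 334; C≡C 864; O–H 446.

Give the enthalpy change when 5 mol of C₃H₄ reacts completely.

ΔH = −8670 kJ

Bonds broken (reactants):
  C≡C: 1 × 864 = 864
  C–C: 1 × 334 = 334
  C–H: 4 × 407 = 1628
  O=O: 4 × 491 = 1964
  Σ(broken) = 4790 kJ
Bonds formed (products):
  C=O: 6 × 790 = 4740
  O–H: 4 × 446 = 1784
  Σ(formed) = 6524 kJ
ΔH = Σ(broken) − Σ(formed) = 4790 − 6524 = −1734 kJ
For 5× the reaction as written: 5 × (−1734) = −8670 kJ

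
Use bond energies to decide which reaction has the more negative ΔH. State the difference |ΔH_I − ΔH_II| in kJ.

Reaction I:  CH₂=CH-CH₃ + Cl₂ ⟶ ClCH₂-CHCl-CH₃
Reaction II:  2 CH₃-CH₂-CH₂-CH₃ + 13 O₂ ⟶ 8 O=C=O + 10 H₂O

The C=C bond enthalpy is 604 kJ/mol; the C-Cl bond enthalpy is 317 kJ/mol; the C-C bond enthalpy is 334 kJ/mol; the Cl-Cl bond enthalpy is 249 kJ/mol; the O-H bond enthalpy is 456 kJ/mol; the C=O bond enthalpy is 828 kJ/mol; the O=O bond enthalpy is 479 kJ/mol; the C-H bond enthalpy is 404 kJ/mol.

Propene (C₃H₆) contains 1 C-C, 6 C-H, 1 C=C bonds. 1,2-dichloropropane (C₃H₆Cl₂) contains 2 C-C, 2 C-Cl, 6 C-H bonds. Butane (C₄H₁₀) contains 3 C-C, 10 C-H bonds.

Reaction I:
  Bonds broken (reactants):
    C-C: 1 × 334 = 334
    C-H: 6 × 404 = 2424
    C=C: 1 × 604 = 604
    Cl-Cl: 1 × 249 = 249
    Σ(broken) = 3611 kJ
  Bonds formed (products):
    C-C: 2 × 334 = 668
    C-Cl: 2 × 317 = 634
    C-H: 6 × 404 = 2424
    Σ(formed) = 3726 kJ
  ΔH_I = 3611 − 3726 = −115 kJ
Reaction II:
  Bonds broken (reactants):
    C-C: 6 × 334 = 2004
    C-H: 20 × 404 = 8080
    O=O: 13 × 479 = 6227
    Σ(broken) = 16311 kJ
  Bonds formed (products):
    C=O: 16 × 828 = 13248
    O-H: 20 × 456 = 9120
    Σ(formed) = 22368 kJ
  ΔH_II = 16311 − 22368 = −6057 kJ
ΔH_I − ΔH_II = +5942 kJ, so reaction II has the more negative ΔH; |ΔH_I − ΔH_II| = 5942 kJ.

Reaction II, by 5942 kJ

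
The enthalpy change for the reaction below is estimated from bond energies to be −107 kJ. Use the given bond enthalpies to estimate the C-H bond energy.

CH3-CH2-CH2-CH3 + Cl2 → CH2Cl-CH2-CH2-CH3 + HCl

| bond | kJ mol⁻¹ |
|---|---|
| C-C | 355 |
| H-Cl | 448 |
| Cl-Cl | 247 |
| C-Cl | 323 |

D(C-H) ≈ 417 kJ/mol

Let D be the C-H bond energy.
Σ(broken) = 3×355 + 10×D + 1×247 = 1312 + 10D
Σ(formed) = 3×355 + 1×323 + 9×D + 1×448 = 1836 + 9D
ΔH = Σ(broken) − Σ(formed) = (1312 + 10D) − (1836 + 9D) = −524 + D
Setting this equal to −107 kJ gives D = 417 kJ/mol.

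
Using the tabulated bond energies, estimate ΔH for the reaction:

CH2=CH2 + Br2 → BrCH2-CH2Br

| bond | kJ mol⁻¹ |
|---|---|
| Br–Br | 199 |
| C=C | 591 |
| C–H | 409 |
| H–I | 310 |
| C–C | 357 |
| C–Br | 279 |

ΔH ≈ −125 kJ

Bonds broken (reactants):
  Br–Br: 1 × 199 = 199
  C–H: 4 × 409 = 1636
  C=C: 1 × 591 = 591
  Σ(broken) = 2426 kJ
Bonds formed (products):
  C–Br: 2 × 279 = 558
  C–C: 1 × 357 = 357
  C–H: 4 × 409 = 1636
  Σ(formed) = 2551 kJ
ΔH = Σ(broken) − Σ(formed) = 2426 − 2551 = −125 kJ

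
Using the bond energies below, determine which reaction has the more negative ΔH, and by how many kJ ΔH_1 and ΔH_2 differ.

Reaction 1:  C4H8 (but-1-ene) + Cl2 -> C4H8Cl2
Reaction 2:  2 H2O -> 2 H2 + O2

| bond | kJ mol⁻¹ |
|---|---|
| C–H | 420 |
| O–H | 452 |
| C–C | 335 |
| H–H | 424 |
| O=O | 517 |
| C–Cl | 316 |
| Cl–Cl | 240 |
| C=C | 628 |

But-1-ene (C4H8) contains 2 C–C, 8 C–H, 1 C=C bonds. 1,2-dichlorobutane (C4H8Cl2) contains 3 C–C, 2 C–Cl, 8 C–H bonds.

Reaction 1:
  Bonds broken (reactants):
    C–C: 2 × 335 = 670
    C–H: 8 × 420 = 3360
    C=C: 1 × 628 = 628
    Cl–Cl: 1 × 240 = 240
    Σ(broken) = 4898 kJ
  Bonds formed (products):
    C–C: 3 × 335 = 1005
    C–Cl: 2 × 316 = 632
    C–H: 8 × 420 = 3360
    Σ(formed) = 4997 kJ
  ΔH_1 = 4898 − 4997 = −99 kJ
Reaction 2:
  Bonds broken (reactants):
    O–H: 4 × 452 = 1808
    Σ(broken) = 1808 kJ
  Bonds formed (products):
    H–H: 2 × 424 = 848
    O=O: 1 × 517 = 517
    Σ(formed) = 1365 kJ
  ΔH_2 = 1808 − 1365 = +443 kJ
ΔH_1 − ΔH_2 = −542 kJ, so reaction 1 has the more negative ΔH; |ΔH_1 − ΔH_2| = 542 kJ.

Reaction 1, by 542 kJ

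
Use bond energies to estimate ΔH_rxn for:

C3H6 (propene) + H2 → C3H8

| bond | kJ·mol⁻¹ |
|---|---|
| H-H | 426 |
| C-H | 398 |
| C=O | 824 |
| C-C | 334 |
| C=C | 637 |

Bonds broken (reactants):
  C-C: 1 × 334 = 334
  C-H: 6 × 398 = 2388
  C=C: 1 × 637 = 637
  H-H: 1 × 426 = 426
  Σ(broken) = 3785 kJ
Bonds formed (products):
  C-C: 2 × 334 = 668
  C-H: 8 × 398 = 3184
  Σ(formed) = 3852 kJ
ΔH = Σ(broken) − Σ(formed) = 3785 − 3852 = −67 kJ

ΔH ≈ −67 kJ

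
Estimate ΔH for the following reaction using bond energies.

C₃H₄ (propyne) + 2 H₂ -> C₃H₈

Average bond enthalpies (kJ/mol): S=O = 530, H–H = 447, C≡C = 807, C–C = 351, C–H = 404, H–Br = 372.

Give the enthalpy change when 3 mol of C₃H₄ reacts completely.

ΔH = −798 kJ

Bonds broken (reactants):
  C≡C: 1 × 807 = 807
  C–C: 1 × 351 = 351
  C–H: 4 × 404 = 1616
  H–H: 2 × 447 = 894
  Σ(broken) = 3668 kJ
Bonds formed (products):
  C–C: 2 × 351 = 702
  C–H: 8 × 404 = 3232
  Σ(formed) = 3934 kJ
ΔH = Σ(broken) − Σ(formed) = 3668 − 3934 = −266 kJ
For 3× the reaction as written: 3 × (−266) = −798 kJ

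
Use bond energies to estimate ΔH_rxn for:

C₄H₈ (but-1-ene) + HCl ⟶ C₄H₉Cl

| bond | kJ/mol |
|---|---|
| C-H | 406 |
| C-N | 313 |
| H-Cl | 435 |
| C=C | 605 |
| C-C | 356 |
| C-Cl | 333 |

ΔH ≈ −55 kJ

Bonds broken (reactants):
  C-C: 2 × 356 = 712
  C-H: 8 × 406 = 3248
  C=C: 1 × 605 = 605
  H-Cl: 1 × 435 = 435
  Σ(broken) = 5000 kJ
Bonds formed (products):
  C-C: 3 × 356 = 1068
  C-Cl: 1 × 333 = 333
  C-H: 9 × 406 = 3654
  Σ(formed) = 5055 kJ
ΔH = Σ(broken) − Σ(formed) = 5000 − 5055 = −55 kJ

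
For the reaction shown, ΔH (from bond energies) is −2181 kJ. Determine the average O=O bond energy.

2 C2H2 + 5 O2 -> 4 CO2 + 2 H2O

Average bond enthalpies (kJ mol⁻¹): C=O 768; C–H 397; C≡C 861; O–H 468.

D(O=O) ≈ 505 kJ/mol

Let D be the O=O bond energy.
Σ(broken) = 2×861 + 4×397 + 5×D = 3310 + 5D
Σ(formed) = 8×768 + 4×468 = 8016
ΔH = Σ(broken) − Σ(formed) = (3310 + 5D) − (8016) = −4706 + 5D
Setting this equal to −2181 kJ gives 5D = 2525, so D = 505 kJ/mol.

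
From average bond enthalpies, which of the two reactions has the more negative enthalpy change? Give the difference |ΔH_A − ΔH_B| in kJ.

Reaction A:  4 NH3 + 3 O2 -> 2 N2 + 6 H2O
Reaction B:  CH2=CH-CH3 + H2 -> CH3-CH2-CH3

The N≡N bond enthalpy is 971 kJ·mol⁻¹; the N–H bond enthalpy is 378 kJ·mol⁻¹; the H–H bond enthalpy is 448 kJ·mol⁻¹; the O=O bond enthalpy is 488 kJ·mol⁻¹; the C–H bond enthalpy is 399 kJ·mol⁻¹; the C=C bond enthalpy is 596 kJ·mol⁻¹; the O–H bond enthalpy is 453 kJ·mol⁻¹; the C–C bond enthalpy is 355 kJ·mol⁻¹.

Reaction A:
  Bonds broken (reactants):
    N–H: 12 × 378 = 4536
    O=O: 3 × 488 = 1464
    Σ(broken) = 6000 kJ
  Bonds formed (products):
    N≡N: 2 × 971 = 1942
    O–H: 12 × 453 = 5436
    Σ(formed) = 7378 kJ
  ΔH_A = 6000 − 7378 = −1378 kJ
Reaction B:
  Bonds broken (reactants):
    C–C: 1 × 355 = 355
    C–H: 6 × 399 = 2394
    C=C: 1 × 596 = 596
    H–H: 1 × 448 = 448
    Σ(broken) = 3793 kJ
  Bonds formed (products):
    C–C: 2 × 355 = 710
    C–H: 8 × 399 = 3192
    Σ(formed) = 3902 kJ
  ΔH_B = 3793 − 3902 = −109 kJ
ΔH_A − ΔH_B = −1269 kJ, so reaction A has the more negative ΔH; |ΔH_A − ΔH_B| = 1269 kJ.

Reaction A, by 1269 kJ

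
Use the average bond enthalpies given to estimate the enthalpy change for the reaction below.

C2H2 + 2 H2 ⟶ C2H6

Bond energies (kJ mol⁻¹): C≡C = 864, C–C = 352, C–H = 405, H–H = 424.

ΔH ≈ −260 kJ

Bonds broken (reactants):
  C≡C: 1 × 864 = 864
  C–H: 2 × 405 = 810
  H–H: 2 × 424 = 848
  Σ(broken) = 2522 kJ
Bonds formed (products):
  C–C: 1 × 352 = 352
  C–H: 6 × 405 = 2430
  Σ(formed) = 2782 kJ
ΔH = Σ(broken) − Σ(formed) = 2522 − 2782 = −260 kJ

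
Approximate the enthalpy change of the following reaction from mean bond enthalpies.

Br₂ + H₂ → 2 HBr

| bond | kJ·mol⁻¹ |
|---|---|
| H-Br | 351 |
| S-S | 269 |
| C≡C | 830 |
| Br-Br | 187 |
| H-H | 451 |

ΔH ≈ −64 kJ

Bonds broken (reactants):
  Br-Br: 1 × 187 = 187
  H-H: 1 × 451 = 451
  Σ(broken) = 638 kJ
Bonds formed (products):
  H-Br: 2 × 351 = 702
  Σ(formed) = 702 kJ
ΔH = Σ(broken) − Σ(formed) = 638 − 702 = −64 kJ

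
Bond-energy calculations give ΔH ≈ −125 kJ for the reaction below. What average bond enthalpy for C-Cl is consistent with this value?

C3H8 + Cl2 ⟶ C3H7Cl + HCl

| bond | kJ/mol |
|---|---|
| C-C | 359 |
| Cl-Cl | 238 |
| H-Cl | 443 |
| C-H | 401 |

D(C-Cl) ≈ 321 kJ/mol

Let D be the C-Cl bond energy.
Σ(broken) = 2×359 + 8×401 + 1×238 = 4164
Σ(formed) = 2×359 + 1×D + 7×401 + 1×443 = 3968 + D
ΔH = Σ(broken) − Σ(formed) = (4164) − (3968 + D) = +196 − D
Setting this equal to −125 kJ gives D = 321 kJ/mol.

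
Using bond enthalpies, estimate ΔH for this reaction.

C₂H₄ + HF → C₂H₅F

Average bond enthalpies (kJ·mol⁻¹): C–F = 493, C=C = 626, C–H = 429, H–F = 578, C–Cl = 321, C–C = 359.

Bonds broken (reactants):
  C–H: 4 × 429 = 1716
  C=C: 1 × 626 = 626
  H–F: 1 × 578 = 578
  Σ(broken) = 2920 kJ
Bonds formed (products):
  C–C: 1 × 359 = 359
  C–F: 1 × 493 = 493
  C–H: 5 × 429 = 2145
  Σ(formed) = 2997 kJ
ΔH = Σ(broken) − Σ(formed) = 2920 − 2997 = −77 kJ

ΔH ≈ −77 kJ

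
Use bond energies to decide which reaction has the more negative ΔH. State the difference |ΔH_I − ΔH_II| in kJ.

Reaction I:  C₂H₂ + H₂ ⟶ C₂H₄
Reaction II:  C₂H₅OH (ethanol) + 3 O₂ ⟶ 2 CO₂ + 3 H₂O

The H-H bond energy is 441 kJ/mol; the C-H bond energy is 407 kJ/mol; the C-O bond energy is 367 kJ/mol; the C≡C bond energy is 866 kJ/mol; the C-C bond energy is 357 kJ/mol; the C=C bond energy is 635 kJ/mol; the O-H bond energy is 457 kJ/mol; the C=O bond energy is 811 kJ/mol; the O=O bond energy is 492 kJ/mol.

Reaction I:
  Bonds broken (reactants):
    C≡C: 1 × 866 = 866
    C-H: 2 × 407 = 814
    H-H: 1 × 441 = 441
    Σ(broken) = 2121 kJ
  Bonds formed (products):
    C-H: 4 × 407 = 1628
    C=C: 1 × 635 = 635
    Σ(formed) = 2263 kJ
  ΔH_I = 2121 − 2263 = −142 kJ
Reaction II:
  Bonds broken (reactants):
    C-C: 1 × 357 = 357
    C-H: 5 × 407 = 2035
    C-O: 1 × 367 = 367
    O-H: 1 × 457 = 457
    O=O: 3 × 492 = 1476
    Σ(broken) = 4692 kJ
  Bonds formed (products):
    C=O: 4 × 811 = 3244
    O-H: 6 × 457 = 2742
    Σ(formed) = 5986 kJ
  ΔH_II = 4692 − 5986 = −1294 kJ
ΔH_I − ΔH_II = +1152 kJ, so reaction II has the more negative ΔH; |ΔH_I − ΔH_II| = 1152 kJ.

Reaction II, by 1152 kJ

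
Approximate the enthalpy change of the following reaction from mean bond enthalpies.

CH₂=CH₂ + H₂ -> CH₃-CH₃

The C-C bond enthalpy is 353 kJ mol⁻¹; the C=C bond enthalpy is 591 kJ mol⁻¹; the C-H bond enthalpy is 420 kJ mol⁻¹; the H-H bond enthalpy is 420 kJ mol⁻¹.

ΔH ≈ −182 kJ

Bonds broken (reactants):
  C-H: 4 × 420 = 1680
  C=C: 1 × 591 = 591
  H-H: 1 × 420 = 420
  Σ(broken) = 2691 kJ
Bonds formed (products):
  C-C: 1 × 353 = 353
  C-H: 6 × 420 = 2520
  Σ(formed) = 2873 kJ
ΔH = Σ(broken) − Σ(formed) = 2691 − 2873 = −182 kJ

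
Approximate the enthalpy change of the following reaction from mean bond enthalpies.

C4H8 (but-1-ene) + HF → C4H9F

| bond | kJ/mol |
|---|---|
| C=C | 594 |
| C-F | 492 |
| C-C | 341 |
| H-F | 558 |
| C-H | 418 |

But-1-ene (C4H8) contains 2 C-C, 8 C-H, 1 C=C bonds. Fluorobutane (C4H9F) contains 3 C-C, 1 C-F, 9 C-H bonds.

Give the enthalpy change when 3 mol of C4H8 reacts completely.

ΔH = −297 kJ

Bonds broken (reactants):
  C-C: 2 × 341 = 682
  C-H: 8 × 418 = 3344
  C=C: 1 × 594 = 594
  H-F: 1 × 558 = 558
  Σ(broken) = 5178 kJ
Bonds formed (products):
  C-C: 3 × 341 = 1023
  C-F: 1 × 492 = 492
  C-H: 9 × 418 = 3762
  Σ(formed) = 5277 kJ
ΔH = Σ(broken) − Σ(formed) = 5178 − 5277 = −99 kJ
For 3× the reaction as written: 3 × (−99) = −297 kJ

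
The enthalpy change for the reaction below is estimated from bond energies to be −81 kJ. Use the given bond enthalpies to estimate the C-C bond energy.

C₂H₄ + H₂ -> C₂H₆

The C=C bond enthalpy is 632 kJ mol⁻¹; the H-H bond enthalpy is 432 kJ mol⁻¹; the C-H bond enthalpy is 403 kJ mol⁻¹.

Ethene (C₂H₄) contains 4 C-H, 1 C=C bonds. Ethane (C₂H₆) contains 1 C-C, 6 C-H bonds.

Let D be the C-C bond energy.
Σ(broken) = 4×403 + 1×632 + 1×432 = 2676
Σ(formed) = 1×D + 6×403 = 2418 + D
ΔH = Σ(broken) − Σ(formed) = (2676) − (2418 + D) = +258 − D
Setting this equal to −81 kJ gives D = 339 kJ/mol.

D(C-C) ≈ 339 kJ/mol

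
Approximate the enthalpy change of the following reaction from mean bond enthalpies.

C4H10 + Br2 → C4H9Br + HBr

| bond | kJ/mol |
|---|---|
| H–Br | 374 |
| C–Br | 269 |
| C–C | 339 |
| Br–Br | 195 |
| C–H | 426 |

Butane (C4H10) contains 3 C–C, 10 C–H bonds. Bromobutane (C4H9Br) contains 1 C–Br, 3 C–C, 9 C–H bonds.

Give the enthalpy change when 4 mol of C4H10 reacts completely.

ΔH = −88 kJ

Bonds broken (reactants):
  Br–Br: 1 × 195 = 195
  C–C: 3 × 339 = 1017
  C–H: 10 × 426 = 4260
  Σ(broken) = 5472 kJ
Bonds formed (products):
  C–Br: 1 × 269 = 269
  C–C: 3 × 339 = 1017
  C–H: 9 × 426 = 3834
  H–Br: 1 × 374 = 374
  Σ(formed) = 5494 kJ
ΔH = Σ(broken) − Σ(formed) = 5472 − 5494 = −22 kJ
For 4× the reaction as written: 4 × (−22) = −88 kJ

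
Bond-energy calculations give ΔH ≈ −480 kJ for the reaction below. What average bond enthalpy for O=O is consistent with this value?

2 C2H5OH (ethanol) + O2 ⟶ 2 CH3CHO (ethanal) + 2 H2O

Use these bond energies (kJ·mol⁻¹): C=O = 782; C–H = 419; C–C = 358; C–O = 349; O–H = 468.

D(O=O) ≈ 484 kJ/mol

Let D be the O=O bond energy.
Σ(broken) = 2×358 + 10×419 + 2×349 + 2×468 + 1×D = 6540 + D
Σ(formed) = 2×358 + 8×419 + 2×782 + 4×468 = 7504
ΔH = Σ(broken) − Σ(formed) = (6540 + D) − (7504) = −964 + D
Setting this equal to −480 kJ gives D = 484 kJ/mol.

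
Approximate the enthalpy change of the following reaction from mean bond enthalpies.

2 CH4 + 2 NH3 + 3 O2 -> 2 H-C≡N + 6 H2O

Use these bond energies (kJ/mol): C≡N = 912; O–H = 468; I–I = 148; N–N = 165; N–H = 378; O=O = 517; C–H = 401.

Bonds broken (reactants):
  C–H: 8 × 401 = 3208
  N–H: 6 × 378 = 2268
  O=O: 3 × 517 = 1551
  Σ(broken) = 7027 kJ
Bonds formed (products):
  C≡N: 2 × 912 = 1824
  C–H: 2 × 401 = 802
  O–H: 12 × 468 = 5616
  Σ(formed) = 8242 kJ
ΔH = Σ(broken) − Σ(formed) = 7027 − 8242 = −1215 kJ

ΔH ≈ −1215 kJ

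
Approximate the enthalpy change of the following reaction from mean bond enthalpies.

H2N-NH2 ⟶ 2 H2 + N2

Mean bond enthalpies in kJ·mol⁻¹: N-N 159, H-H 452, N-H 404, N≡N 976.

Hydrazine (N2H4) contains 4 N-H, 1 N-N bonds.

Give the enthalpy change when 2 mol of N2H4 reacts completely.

Bonds broken (reactants):
  N-H: 4 × 404 = 1616
  N-N: 1 × 159 = 159
  Σ(broken) = 1775 kJ
Bonds formed (products):
  H-H: 2 × 452 = 904
  N≡N: 1 × 976 = 976
  Σ(formed) = 1880 kJ
ΔH = Σ(broken) − Σ(formed) = 1775 − 1880 = −105 kJ
For 2× the reaction as written: 2 × (−105) = −210 kJ

ΔH = −210 kJ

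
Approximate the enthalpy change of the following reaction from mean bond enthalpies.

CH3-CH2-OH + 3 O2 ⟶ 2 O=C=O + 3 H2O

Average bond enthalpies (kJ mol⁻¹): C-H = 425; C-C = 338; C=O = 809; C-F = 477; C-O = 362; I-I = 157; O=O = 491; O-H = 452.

Bonds broken (reactants):
  C-C: 1 × 338 = 338
  C-H: 5 × 425 = 2125
  C-O: 1 × 362 = 362
  O-H: 1 × 452 = 452
  O=O: 3 × 491 = 1473
  Σ(broken) = 4750 kJ
Bonds formed (products):
  C=O: 4 × 809 = 3236
  O-H: 6 × 452 = 2712
  Σ(formed) = 5948 kJ
ΔH = Σ(broken) − Σ(formed) = 4750 − 5948 = −1198 kJ

ΔH ≈ −1198 kJ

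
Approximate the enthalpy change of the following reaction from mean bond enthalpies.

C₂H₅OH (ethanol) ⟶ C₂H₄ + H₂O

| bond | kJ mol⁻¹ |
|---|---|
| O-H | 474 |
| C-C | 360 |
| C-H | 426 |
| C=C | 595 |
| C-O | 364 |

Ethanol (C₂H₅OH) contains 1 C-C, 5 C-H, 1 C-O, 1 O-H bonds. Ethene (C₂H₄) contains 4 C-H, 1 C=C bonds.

ΔH ≈ +81 kJ

Bonds broken (reactants):
  C-C: 1 × 360 = 360
  C-H: 5 × 426 = 2130
  C-O: 1 × 364 = 364
  O-H: 1 × 474 = 474
  Σ(broken) = 3328 kJ
Bonds formed (products):
  C-H: 4 × 426 = 1704
  C=C: 1 × 595 = 595
  O-H: 2 × 474 = 948
  Σ(formed) = 3247 kJ
ΔH = Σ(broken) − Σ(formed) = 3328 − 3247 = +81 kJ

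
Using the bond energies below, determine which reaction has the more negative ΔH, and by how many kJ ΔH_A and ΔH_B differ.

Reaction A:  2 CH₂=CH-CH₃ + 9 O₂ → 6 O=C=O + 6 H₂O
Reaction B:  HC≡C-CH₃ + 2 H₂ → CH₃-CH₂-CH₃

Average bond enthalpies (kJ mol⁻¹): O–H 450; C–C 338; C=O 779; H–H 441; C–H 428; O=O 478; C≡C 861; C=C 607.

Reaction A, by 3113 kJ

Reaction A:
  Bonds broken (reactants):
    C–C: 2 × 338 = 676
    C–H: 12 × 428 = 5136
    C=C: 2 × 607 = 1214
    O=O: 9 × 478 = 4302
    Σ(broken) = 11328 kJ
  Bonds formed (products):
    C=O: 12 × 779 = 9348
    O–H: 12 × 450 = 5400
    Σ(formed) = 14748 kJ
  ΔH_A = 11328 − 14748 = −3420 kJ
Reaction B:
  Bonds broken (reactants):
    C≡C: 1 × 861 = 861
    C–C: 1 × 338 = 338
    C–H: 4 × 428 = 1712
    H–H: 2 × 441 = 882
    Σ(broken) = 3793 kJ
  Bonds formed (products):
    C–C: 2 × 338 = 676
    C–H: 8 × 428 = 3424
    Σ(formed) = 4100 kJ
  ΔH_B = 3793 − 4100 = −307 kJ
ΔH_A − ΔH_B = −3113 kJ, so reaction A has the more negative ΔH; |ΔH_A − ΔH_B| = 3113 kJ.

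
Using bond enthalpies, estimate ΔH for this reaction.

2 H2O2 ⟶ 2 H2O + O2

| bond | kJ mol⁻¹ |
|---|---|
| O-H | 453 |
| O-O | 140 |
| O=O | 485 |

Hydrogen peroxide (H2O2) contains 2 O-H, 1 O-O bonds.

ΔH ≈ −205 kJ

Bonds broken (reactants):
  O-H: 4 × 453 = 1812
  O-O: 2 × 140 = 280
  Σ(broken) = 2092 kJ
Bonds formed (products):
  O-H: 4 × 453 = 1812
  O=O: 1 × 485 = 485
  Σ(formed) = 2297 kJ
ΔH = Σ(broken) − Σ(formed) = 2092 − 2297 = −205 kJ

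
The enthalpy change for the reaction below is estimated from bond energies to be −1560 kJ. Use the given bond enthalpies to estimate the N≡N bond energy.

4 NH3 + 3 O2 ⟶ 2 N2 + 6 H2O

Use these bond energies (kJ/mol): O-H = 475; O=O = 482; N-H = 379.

D(N≡N) ≈ 927 kJ/mol

Let D be the N≡N bond energy.
Σ(broken) = 12×379 + 3×482 = 5994
Σ(formed) = 2×D + 12×475 = 5700 + 2D
ΔH = Σ(broken) − Σ(formed) = (5994) − (5700 + 2D) = +294 − 2D
Setting this equal to −1560 kJ gives 2D = 1854, so D = 927 kJ/mol.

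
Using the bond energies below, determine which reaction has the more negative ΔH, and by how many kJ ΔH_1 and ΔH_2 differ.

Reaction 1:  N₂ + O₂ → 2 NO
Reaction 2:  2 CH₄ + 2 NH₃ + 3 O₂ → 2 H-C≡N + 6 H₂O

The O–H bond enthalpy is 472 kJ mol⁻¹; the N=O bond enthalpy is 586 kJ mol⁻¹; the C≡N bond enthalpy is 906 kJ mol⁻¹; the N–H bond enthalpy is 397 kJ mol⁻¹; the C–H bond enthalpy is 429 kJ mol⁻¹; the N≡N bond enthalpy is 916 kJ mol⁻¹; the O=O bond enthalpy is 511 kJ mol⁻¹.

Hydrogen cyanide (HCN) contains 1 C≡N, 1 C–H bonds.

Reaction 2, by 1242 kJ

Reaction 1:
  Bonds broken (reactants):
    N≡N: 1 × 916 = 916
    O=O: 1 × 511 = 511
    Σ(broken) = 1427 kJ
  Bonds formed (products):
    N=O: 2 × 586 = 1172
    Σ(formed) = 1172 kJ
  ΔH_1 = 1427 − 1172 = +255 kJ
Reaction 2:
  Bonds broken (reactants):
    C–H: 8 × 429 = 3432
    N–H: 6 × 397 = 2382
    O=O: 3 × 511 = 1533
    Σ(broken) = 7347 kJ
  Bonds formed (products):
    C≡N: 2 × 906 = 1812
    C–H: 2 × 429 = 858
    O–H: 12 × 472 = 5664
    Σ(formed) = 8334 kJ
  ΔH_2 = 7347 − 8334 = −987 kJ
ΔH_1 − ΔH_2 = +1242 kJ, so reaction 2 has the more negative ΔH; |ΔH_1 − ΔH_2| = 1242 kJ.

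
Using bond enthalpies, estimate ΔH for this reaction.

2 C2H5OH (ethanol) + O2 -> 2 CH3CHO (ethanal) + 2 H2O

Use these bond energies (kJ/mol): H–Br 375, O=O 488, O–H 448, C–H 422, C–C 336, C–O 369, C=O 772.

ΔH ≈ −370 kJ

Bonds broken (reactants):
  C–C: 2 × 336 = 672
  C–H: 10 × 422 = 4220
  C–O: 2 × 369 = 738
  O–H: 2 × 448 = 896
  O=O: 1 × 488 = 488
  Σ(broken) = 7014 kJ
Bonds formed (products):
  C–C: 2 × 336 = 672
  C–H: 8 × 422 = 3376
  C=O: 2 × 772 = 1544
  O–H: 4 × 448 = 1792
  Σ(formed) = 7384 kJ
ΔH = Σ(broken) − Σ(formed) = 7014 − 7384 = −370 kJ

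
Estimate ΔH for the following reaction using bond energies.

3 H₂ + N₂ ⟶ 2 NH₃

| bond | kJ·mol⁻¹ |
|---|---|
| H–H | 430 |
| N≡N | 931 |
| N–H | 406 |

ΔH ≈ −215 kJ

Bonds broken (reactants):
  H–H: 3 × 430 = 1290
  N≡N: 1 × 931 = 931
  Σ(broken) = 2221 kJ
Bonds formed (products):
  N–H: 6 × 406 = 2436
  Σ(formed) = 2436 kJ
ΔH = Σ(broken) − Σ(formed) = 2221 − 2436 = −215 kJ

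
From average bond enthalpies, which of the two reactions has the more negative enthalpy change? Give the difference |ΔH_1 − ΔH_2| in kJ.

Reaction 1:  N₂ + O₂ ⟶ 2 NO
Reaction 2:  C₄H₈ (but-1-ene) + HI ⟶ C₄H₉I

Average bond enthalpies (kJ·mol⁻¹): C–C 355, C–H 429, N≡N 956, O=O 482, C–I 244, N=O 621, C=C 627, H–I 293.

Reaction 2, by 304 kJ

Reaction 1:
  Bonds broken (reactants):
    N≡N: 1 × 956 = 956
    O=O: 1 × 482 = 482
    Σ(broken) = 1438 kJ
  Bonds formed (products):
    N=O: 2 × 621 = 1242
    Σ(formed) = 1242 kJ
  ΔH_1 = 1438 − 1242 = +196 kJ
Reaction 2:
  Bonds broken (reactants):
    C–C: 2 × 355 = 710
    C–H: 8 × 429 = 3432
    C=C: 1 × 627 = 627
    H–I: 1 × 293 = 293
    Σ(broken) = 5062 kJ
  Bonds formed (products):
    C–C: 3 × 355 = 1065
    C–H: 9 × 429 = 3861
    C–I: 1 × 244 = 244
    Σ(formed) = 5170 kJ
  ΔH_2 = 5062 − 5170 = −108 kJ
ΔH_1 − ΔH_2 = +304 kJ, so reaction 2 has the more negative ΔH; |ΔH_1 − ΔH_2| = 304 kJ.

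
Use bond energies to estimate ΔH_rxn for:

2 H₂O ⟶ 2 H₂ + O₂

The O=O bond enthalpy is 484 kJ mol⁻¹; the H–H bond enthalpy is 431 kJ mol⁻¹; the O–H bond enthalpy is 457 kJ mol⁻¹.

Bonds broken (reactants):
  O–H: 4 × 457 = 1828
  Σ(broken) = 1828 kJ
Bonds formed (products):
  H–H: 2 × 431 = 862
  O=O: 1 × 484 = 484
  Σ(formed) = 1346 kJ
ΔH = Σ(broken) − Σ(formed) = 1828 − 1346 = +482 kJ

ΔH ≈ +482 kJ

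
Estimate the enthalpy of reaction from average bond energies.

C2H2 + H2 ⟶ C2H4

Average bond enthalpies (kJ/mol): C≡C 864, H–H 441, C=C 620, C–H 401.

ΔH ≈ −117 kJ

Bonds broken (reactants):
  C≡C: 1 × 864 = 864
  C–H: 2 × 401 = 802
  H–H: 1 × 441 = 441
  Σ(broken) = 2107 kJ
Bonds formed (products):
  C–H: 4 × 401 = 1604
  C=C: 1 × 620 = 620
  Σ(formed) = 2224 kJ
ΔH = Σ(broken) − Σ(formed) = 2107 − 2224 = −117 kJ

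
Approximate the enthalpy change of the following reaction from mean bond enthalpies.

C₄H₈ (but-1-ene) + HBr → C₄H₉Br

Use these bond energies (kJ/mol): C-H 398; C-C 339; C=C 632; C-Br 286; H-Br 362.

ΔH ≈ −29 kJ

Bonds broken (reactants):
  C-C: 2 × 339 = 678
  C-H: 8 × 398 = 3184
  C=C: 1 × 632 = 632
  H-Br: 1 × 362 = 362
  Σ(broken) = 4856 kJ
Bonds formed (products):
  C-Br: 1 × 286 = 286
  C-C: 3 × 339 = 1017
  C-H: 9 × 398 = 3582
  Σ(formed) = 4885 kJ
ΔH = Σ(broken) − Σ(formed) = 4856 − 4885 = −29 kJ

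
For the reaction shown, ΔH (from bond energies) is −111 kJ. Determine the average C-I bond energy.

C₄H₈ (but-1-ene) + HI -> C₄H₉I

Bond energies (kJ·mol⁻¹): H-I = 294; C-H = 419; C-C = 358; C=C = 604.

Let D be the C-I bond energy.
Σ(broken) = 2×358 + 8×419 + 1×604 + 1×294 = 4966
Σ(formed) = 3×358 + 9×419 + 1×D = 4845 + D
ΔH = Σ(broken) − Σ(formed) = (4966) − (4845 + D) = +121 − D
Setting this equal to −111 kJ gives D = 232 kJ/mol.

D(C-I) ≈ 232 kJ/mol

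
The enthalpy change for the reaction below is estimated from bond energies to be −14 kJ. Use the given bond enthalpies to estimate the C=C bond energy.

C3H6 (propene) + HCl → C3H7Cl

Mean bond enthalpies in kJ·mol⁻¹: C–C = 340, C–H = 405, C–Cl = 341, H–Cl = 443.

Let D be the C=C bond energy.
Σ(broken) = 1×340 + 6×405 + 1×D + 1×443 = 3213 + D
Σ(formed) = 2×340 + 1×341 + 7×405 = 3856
ΔH = Σ(broken) − Σ(formed) = (3213 + D) − (3856) = −643 + D
Setting this equal to −14 kJ gives D = 629 kJ/mol.

D(C=C) ≈ 629 kJ/mol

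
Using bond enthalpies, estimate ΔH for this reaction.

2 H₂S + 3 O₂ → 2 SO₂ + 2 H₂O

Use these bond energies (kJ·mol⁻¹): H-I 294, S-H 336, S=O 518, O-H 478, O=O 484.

ΔH ≈ −1188 kJ

Bonds broken (reactants):
  O=O: 3 × 484 = 1452
  S-H: 4 × 336 = 1344
  Σ(broken) = 2796 kJ
Bonds formed (products):
  O-H: 4 × 478 = 1912
  S=O: 4 × 518 = 2072
  Σ(formed) = 3984 kJ
ΔH = Σ(broken) − Σ(formed) = 2796 − 3984 = −1188 kJ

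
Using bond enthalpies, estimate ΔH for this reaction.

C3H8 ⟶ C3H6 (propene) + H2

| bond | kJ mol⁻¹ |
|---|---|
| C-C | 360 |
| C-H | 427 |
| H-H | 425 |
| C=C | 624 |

Bonds broken (reactants):
  C-C: 2 × 360 = 720
  C-H: 8 × 427 = 3416
  Σ(broken) = 4136 kJ
Bonds formed (products):
  C-C: 1 × 360 = 360
  C-H: 6 × 427 = 2562
  C=C: 1 × 624 = 624
  H-H: 1 × 425 = 425
  Σ(formed) = 3971 kJ
ΔH = Σ(broken) − Σ(formed) = 4136 − 3971 = +165 kJ

ΔH ≈ +165 kJ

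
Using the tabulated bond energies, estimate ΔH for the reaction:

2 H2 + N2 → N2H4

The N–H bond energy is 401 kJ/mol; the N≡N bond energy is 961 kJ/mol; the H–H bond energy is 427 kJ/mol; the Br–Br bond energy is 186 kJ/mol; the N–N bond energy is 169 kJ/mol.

Bonds broken (reactants):
  H–H: 2 × 427 = 854
  N≡N: 1 × 961 = 961
  Σ(broken) = 1815 kJ
Bonds formed (products):
  N–H: 4 × 401 = 1604
  N–N: 1 × 169 = 169
  Σ(formed) = 1773 kJ
ΔH = Σ(broken) − Σ(formed) = 1815 − 1773 = +42 kJ

ΔH ≈ +42 kJ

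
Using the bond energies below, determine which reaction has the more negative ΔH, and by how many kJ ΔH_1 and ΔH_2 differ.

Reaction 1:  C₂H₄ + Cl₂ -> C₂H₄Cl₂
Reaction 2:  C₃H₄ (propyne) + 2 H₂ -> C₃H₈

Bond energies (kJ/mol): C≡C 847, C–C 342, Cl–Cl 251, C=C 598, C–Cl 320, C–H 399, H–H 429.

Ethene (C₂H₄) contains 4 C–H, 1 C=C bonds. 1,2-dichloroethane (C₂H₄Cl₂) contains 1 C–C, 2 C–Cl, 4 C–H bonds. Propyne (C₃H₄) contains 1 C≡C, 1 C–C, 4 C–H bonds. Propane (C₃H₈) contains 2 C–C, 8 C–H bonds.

Reaction 1:
  Bonds broken (reactants):
    C–H: 4 × 399 = 1596
    C=C: 1 × 598 = 598
    Cl–Cl: 1 × 251 = 251
    Σ(broken) = 2445 kJ
  Bonds formed (products):
    C–C: 1 × 342 = 342
    C–Cl: 2 × 320 = 640
    C–H: 4 × 399 = 1596
    Σ(formed) = 2578 kJ
  ΔH_1 = 2445 − 2578 = −133 kJ
Reaction 2:
  Bonds broken (reactants):
    C≡C: 1 × 847 = 847
    C–C: 1 × 342 = 342
    C–H: 4 × 399 = 1596
    H–H: 2 × 429 = 858
    Σ(broken) = 3643 kJ
  Bonds formed (products):
    C–C: 2 × 342 = 684
    C–H: 8 × 399 = 3192
    Σ(formed) = 3876 kJ
  ΔH_2 = 3643 − 3876 = −233 kJ
ΔH_1 − ΔH_2 = +100 kJ, so reaction 2 has the more negative ΔH; |ΔH_1 − ΔH_2| = 100 kJ.

Reaction 2, by 100 kJ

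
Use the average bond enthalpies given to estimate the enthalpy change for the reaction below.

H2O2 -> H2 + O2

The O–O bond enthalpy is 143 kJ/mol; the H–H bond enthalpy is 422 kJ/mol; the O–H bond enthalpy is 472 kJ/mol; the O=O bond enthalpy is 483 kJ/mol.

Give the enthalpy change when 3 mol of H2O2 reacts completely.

ΔH = +546 kJ

Bonds broken (reactants):
  O–H: 2 × 472 = 944
  O–O: 1 × 143 = 143
  Σ(broken) = 1087 kJ
Bonds formed (products):
  H–H: 1 × 422 = 422
  O=O: 1 × 483 = 483
  Σ(formed) = 905 kJ
ΔH = Σ(broken) − Σ(formed) = 1087 − 905 = +182 kJ
For 3× the reaction as written: 3 × (+182) = +546 kJ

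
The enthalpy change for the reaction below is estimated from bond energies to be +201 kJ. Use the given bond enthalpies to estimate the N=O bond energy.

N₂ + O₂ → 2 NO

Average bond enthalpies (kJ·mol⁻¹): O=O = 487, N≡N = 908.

Let D be the N=O bond energy.
Σ(broken) = 1×908 + 1×487 = 1395
Σ(formed) = 2×D = 2D
ΔH = Σ(broken) − Σ(formed) = (1395) − (2D) = +1395 − 2D
Setting this equal to +201 kJ gives 2D = 1194, so D = 597 kJ/mol.

D(N=O) ≈ 597 kJ/mol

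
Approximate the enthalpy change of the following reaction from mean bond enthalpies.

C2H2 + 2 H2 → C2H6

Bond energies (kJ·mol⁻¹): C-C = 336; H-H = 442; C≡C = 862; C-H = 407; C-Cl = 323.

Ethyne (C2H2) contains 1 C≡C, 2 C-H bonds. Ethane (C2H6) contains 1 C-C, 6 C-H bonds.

Bonds broken (reactants):
  C≡C: 1 × 862 = 862
  C-H: 2 × 407 = 814
  H-H: 2 × 442 = 884
  Σ(broken) = 2560 kJ
Bonds formed (products):
  C-C: 1 × 336 = 336
  C-H: 6 × 407 = 2442
  Σ(formed) = 2778 kJ
ΔH = Σ(broken) − Σ(formed) = 2560 − 2778 = −218 kJ

ΔH ≈ −218 kJ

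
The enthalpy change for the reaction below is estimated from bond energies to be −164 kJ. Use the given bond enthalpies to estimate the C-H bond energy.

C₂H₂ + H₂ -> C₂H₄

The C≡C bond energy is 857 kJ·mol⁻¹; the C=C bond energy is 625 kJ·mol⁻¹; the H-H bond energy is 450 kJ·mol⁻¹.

Let D be the C-H bond energy.
Σ(broken) = 1×857 + 2×D + 1×450 = 1307 + 2D
Σ(formed) = 4×D + 1×625 = 625 + 4D
ΔH = Σ(broken) − Σ(formed) = (1307 + 2D) − (625 + 4D) = +682 − 2D
Setting this equal to −164 kJ gives 2D = 846, so D = 423 kJ/mol.

D(C-H) ≈ 423 kJ/mol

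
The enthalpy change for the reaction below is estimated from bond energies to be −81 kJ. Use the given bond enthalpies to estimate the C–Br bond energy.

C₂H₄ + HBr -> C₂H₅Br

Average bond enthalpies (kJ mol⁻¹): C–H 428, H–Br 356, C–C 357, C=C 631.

Let D be the C–Br bond energy.
Σ(broken) = 4×428 + 1×631 + 1×356 = 2699
Σ(formed) = 1×D + 1×357 + 5×428 = 2497 + D
ΔH = Σ(broken) − Σ(formed) = (2699) − (2497 + D) = +202 − D
Setting this equal to −81 kJ gives D = 283 kJ/mol.

D(C–Br) ≈ 283 kJ/mol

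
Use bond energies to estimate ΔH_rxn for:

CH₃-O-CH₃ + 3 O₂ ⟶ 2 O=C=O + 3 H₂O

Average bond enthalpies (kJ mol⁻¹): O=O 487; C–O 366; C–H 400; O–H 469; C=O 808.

ΔH ≈ −1453 kJ

Bonds broken (reactants):
  C–H: 6 × 400 = 2400
  C–O: 2 × 366 = 732
  O=O: 3 × 487 = 1461
  Σ(broken) = 4593 kJ
Bonds formed (products):
  C=O: 4 × 808 = 3232
  O–H: 6 × 469 = 2814
  Σ(formed) = 6046 kJ
ΔH = Σ(broken) − Σ(formed) = 4593 − 6046 = −1453 kJ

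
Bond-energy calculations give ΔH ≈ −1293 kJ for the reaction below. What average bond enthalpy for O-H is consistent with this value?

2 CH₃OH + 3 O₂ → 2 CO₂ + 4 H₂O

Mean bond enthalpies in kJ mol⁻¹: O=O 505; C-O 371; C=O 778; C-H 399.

Let D be the O-H bond energy.
Σ(broken) = 6×399 + 2×371 + 2×D + 3×505 = 4651 + 2D
Σ(formed) = 4×778 + 8×D = 3112 + 8D
ΔH = Σ(broken) − Σ(formed) = (4651 + 2D) − (3112 + 8D) = +1539 − 6D
Setting this equal to −1293 kJ gives 6D = 2832, so D = 472 kJ/mol.

D(O-H) ≈ 472 kJ/mol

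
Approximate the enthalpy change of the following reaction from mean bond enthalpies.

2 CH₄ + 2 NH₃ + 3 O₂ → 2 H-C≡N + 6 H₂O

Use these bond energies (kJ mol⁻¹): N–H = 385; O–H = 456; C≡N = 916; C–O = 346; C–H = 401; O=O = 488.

ΔH ≈ −1124 kJ

Bonds broken (reactants):
  C–H: 8 × 401 = 3208
  N–H: 6 × 385 = 2310
  O=O: 3 × 488 = 1464
  Σ(broken) = 6982 kJ
Bonds formed (products):
  C≡N: 2 × 916 = 1832
  C–H: 2 × 401 = 802
  O–H: 12 × 456 = 5472
  Σ(formed) = 8106 kJ
ΔH = Σ(broken) − Σ(formed) = 6982 − 8106 = −1124 kJ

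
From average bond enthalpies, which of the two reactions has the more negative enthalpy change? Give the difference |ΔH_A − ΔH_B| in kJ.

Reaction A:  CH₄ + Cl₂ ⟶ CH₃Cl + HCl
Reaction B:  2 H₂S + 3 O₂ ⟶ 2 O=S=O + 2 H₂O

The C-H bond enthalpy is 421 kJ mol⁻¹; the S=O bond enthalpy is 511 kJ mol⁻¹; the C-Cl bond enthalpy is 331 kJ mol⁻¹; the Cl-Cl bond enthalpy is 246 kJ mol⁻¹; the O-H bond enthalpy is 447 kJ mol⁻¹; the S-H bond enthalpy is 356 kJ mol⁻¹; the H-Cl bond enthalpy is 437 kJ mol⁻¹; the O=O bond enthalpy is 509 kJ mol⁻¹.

Reaction A:
  Bonds broken (reactants):
    C-H: 4 × 421 = 1684
    Cl-Cl: 1 × 246 = 246
    Σ(broken) = 1930 kJ
  Bonds formed (products):
    C-Cl: 1 × 331 = 331
    C-H: 3 × 421 = 1263
    H-Cl: 1 × 437 = 437
    Σ(formed) = 2031 kJ
  ΔH_A = 1930 − 2031 = −101 kJ
Reaction B:
  Bonds broken (reactants):
    O=O: 3 × 509 = 1527
    S-H: 4 × 356 = 1424
    Σ(broken) = 2951 kJ
  Bonds formed (products):
    O-H: 4 × 447 = 1788
    S=O: 4 × 511 = 2044
    Σ(formed) = 3832 kJ
  ΔH_B = 2951 − 3832 = −881 kJ
ΔH_A − ΔH_B = +780 kJ, so reaction B has the more negative ΔH; |ΔH_A − ΔH_B| = 780 kJ.

Reaction B, by 780 kJ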